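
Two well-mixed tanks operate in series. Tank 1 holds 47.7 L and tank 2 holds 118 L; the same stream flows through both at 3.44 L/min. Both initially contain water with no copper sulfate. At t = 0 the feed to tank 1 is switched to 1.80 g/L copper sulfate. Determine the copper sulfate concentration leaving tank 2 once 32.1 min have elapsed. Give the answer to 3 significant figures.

Each tank obeys Vᵢ dCᵢ/dt = Q(Cᵢ₋₁ − Cᵢ), so τᵢ = Vᵢ/Q.
τ₁ = 47.7/3.44 = 13.866 min; τ₂ = 118/3.44 = 34.302 min.
Solving the cascade with C₁(0)=C₂(0)=0 gives C₂(t) = C_in[1 − (τ₁ e^(−t/τ₁) − τ₂ e^(−t/τ₂))/(τ₁ − τ₂)].
At t = 32.1: e^(−t/τ₁) = 0.098769, e^(−t/τ₂) = 0.39227.
C₂ = 1.80·[1 − (13.866·0.098769 − 34.302·0.39227)/(-20.436)] = 1.80·0.40858 = 0.73544 g/L.

0.735 g/L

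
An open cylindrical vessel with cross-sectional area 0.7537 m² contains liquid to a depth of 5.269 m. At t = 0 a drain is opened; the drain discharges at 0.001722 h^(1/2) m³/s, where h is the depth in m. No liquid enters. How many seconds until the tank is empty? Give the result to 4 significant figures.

A dh/dt = −Q_out = −0.001722 √h.
Separate and integrate: 2(√h − √h₀) = −(0.001722/A) t.
Set h = 0: 2√h₀ = (0.001722/A) t_empty ⇒ t_empty = 2A√h₀/0.001722.
t_empty = 2·0.7537·√5.269/0.001722 = 1.50740·2.29543/0.001722 = 2009.37 s.

2009 s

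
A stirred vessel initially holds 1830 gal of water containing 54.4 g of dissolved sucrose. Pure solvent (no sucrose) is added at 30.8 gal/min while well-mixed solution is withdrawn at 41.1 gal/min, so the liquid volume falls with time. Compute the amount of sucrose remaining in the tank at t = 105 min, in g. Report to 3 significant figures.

Total volume: dV/dt = Q_in − Q_out = -10.300 gal/min, so V(t) = 1830 − 10.300 t and V(105) = 748.50 gal.
Species balance (pure solvent in): dm/dt = −Q_out · m/V(t).
dm/m = −Q_out dt/(V₀ − 10.300 t); integrating gives ln(m/m₀) = −(Q_out/(Q_in−Q_out)) ln(V/V₀).
m = m₀ (V₀/V)^(Q_out/(Q_in−Q_out)) = 54.4 × (1830/748.50)^(-3.9903) = 1.5358 g.

1.54 g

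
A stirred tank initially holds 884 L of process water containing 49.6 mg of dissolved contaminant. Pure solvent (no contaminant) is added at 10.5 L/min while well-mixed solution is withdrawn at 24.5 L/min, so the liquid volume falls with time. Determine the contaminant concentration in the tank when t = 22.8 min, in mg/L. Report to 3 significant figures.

0.0401 mg/L

Total volume: dV/dt = Q_in − Q_out = -14.000 L/min, so V(t) = 884 − 14.000 t and V(22.8) = 564.80 L.
No contaminant enters, so dm/dt = −Q_out · (m/V).
Separate: dm/m = −Q_out dt/V(t) ⇒ ln(m/m₀) = −(Q_out/(Q_in−Q_out)) ln(V/V₀).
m = m₀ (V₀/V)^(Q_out/(Q_in−Q_out)) = 49.6 × (884/564.80)^(-1.7500) = 22.647 mg.
C = m/V = 22.647/564.80 = 0.040097 mg/L.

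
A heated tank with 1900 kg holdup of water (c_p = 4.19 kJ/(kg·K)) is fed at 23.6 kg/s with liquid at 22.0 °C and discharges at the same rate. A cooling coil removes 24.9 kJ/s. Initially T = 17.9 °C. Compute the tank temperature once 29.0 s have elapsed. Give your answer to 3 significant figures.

Heat balance on the well-mixed liquid: M c_p dT/dt = ṁ c_p (T_in − T) − 24.9.
τ = M/ṁ = 80.508 s; T_ss = T_in − Q̇/(ṁ c_p) = 22.0 − 24.9/(23.6·4.19) = 21.748 °C.
T approaches T_ss exponentially: T(t) = T_ss + (T₀ − T_ss) e^(−t/τ).
T(29.0) = 21.748 + (-3.8482)·e^(−29.0/80.508) = 21.748 + (-3.8482)·0.69753 = 19.064 °C.

19.1 °C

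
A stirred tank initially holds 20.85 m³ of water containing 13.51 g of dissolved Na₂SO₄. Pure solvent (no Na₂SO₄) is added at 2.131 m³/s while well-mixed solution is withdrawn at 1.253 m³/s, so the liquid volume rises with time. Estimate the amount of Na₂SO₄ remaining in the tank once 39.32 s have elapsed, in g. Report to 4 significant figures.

Total volume: dV/dt = Q_in − Q_out = 0.878000 m³/s, so V(t) = 20.85 + 0.878000 t and V(39.32) = 55.3730 m³.
No Na₂SO₄ enters, so dm/dt = −Q_out · (m/V).
dm/m = −Q_out dt/(V₀ + 0.878000 t); integrating gives ln(m/m₀) = −(Q_out/(Q_in−Q_out)) ln(V/V₀).
m = m₀ (V₀/V)^(Q_out/(Q_in−Q_out)) = 13.51 × (20.85/55.3730)^(1.42711) = 3.35188 g.

3.352 g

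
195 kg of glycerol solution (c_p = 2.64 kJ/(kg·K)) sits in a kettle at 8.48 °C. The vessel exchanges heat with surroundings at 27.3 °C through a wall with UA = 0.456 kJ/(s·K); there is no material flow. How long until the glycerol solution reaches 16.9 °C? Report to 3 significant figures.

Energy balance: M c_p dT/dt = −UA(T − T_amb).
τ = M c_p/UA = 1128.9 s; T_ss = T_amb = 27.300 °C.
T(t) = T_ss + (T₀ − T_ss)e^(−t/τ); set T = 16.9:
t = −τ ln[(T − T_ss)/(T₀ − T_ss)] = −1128.9 · ln(0.55260) = 669.59 s.

670 s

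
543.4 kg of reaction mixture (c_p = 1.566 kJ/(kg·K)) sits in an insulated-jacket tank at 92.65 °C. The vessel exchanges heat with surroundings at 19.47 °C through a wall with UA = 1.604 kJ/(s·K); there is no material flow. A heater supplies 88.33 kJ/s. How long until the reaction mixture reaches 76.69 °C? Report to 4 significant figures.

First-law balance (no shaft work): M c_p dT/dt = −UA(T − T_amb) + Q̇.
τ = M c_p/UA = 530.526 s; T_ss = T_amb + Q̇/UA = 19.47 + 88.33/1.604 = 74.5386 °C.
T(t) = T_ss + (T₀ − T_ss)e^(−t/τ); set T = 76.69:
t = −τ ln[(T − T_ss)/(T₀ − T_ss)] = −530.526 · ln(0.118788) = 1130.24 s.

1130 s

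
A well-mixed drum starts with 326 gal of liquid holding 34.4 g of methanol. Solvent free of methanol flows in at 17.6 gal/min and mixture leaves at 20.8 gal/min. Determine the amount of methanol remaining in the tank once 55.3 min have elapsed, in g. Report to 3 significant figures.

0.212 g

Total volume: dV/dt = Q_in − Q_out = -3.2000 gal/min, so V(t) = 326 − 3.2000 t and V(55.3) = 149.04 gal.
Species balance (pure solvent in): dm/dt = −Q_out · m/V(t).
dm/m = −Q_out dt/(V₀ − 3.2000 t); integrating gives ln(m/m₀) = −(Q_out/(Q_in−Q_out)) ln(V/V₀).
m = m₀ (V₀/V)^(Q_out/(Q_in−Q_out)) = 34.4 × (326/149.04)^(-6.5000) = 0.21238 g.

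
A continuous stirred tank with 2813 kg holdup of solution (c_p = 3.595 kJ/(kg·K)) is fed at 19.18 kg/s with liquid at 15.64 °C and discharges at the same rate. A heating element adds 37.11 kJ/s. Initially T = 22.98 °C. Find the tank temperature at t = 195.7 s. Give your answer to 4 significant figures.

17.97 °C

Heat balance on the well-mixed liquid: M c_p dT/dt = ṁ c_p (T_in − T) + 37.11.
τ = M/ṁ = 146.663 s; T_ss = T_in + Q̇/(ṁ c_p) = 15.64 + 37.11/(19.18·3.595) = 16.1782 °C.
T approaches T_ss exponentially: T(t) = T_ss + (T₀ − T_ss) e^(−t/τ).
T(195.7) = 16.1782 + (6.80180)·e^(−195.7/146.663) = 16.1782 + (6.80180)·0.263329 = 17.9693 °C.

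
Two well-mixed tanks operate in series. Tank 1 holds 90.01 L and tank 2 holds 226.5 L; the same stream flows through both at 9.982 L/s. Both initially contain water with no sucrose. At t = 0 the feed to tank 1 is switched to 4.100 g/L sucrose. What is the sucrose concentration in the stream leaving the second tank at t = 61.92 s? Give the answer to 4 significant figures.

3.659 g/L

Each tank obeys Vᵢ dCᵢ/dt = Q(Cᵢ₋₁ − Cᵢ), so τᵢ = Vᵢ/Q.
τ₁ = 90.01/9.982 = 9.01723 s; τ₂ = 226.5/9.982 = 22.6908 s.
Solving the cascade with C₁(0)=C₂(0)=0 gives C₂(t) = C_in[1 − (τ₁ e^(−t/τ₁) − τ₂ e^(−t/τ₂))/(τ₁ − τ₂)].
At t = 61.92: e^(−t/τ₁) = 0.00104175, e^(−t/τ₂) = 0.0652941.
C₂ = 4.100·[1 − (9.01723·0.00104175 − 22.6908·0.0652941)/(-13.6736)] = 4.100·0.892334 = 3.65857 g/L.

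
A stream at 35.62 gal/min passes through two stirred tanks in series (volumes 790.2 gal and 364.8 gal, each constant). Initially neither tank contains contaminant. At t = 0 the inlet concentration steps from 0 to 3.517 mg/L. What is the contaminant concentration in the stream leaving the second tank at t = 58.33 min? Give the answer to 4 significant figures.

Species balance on tank i: dCᵢ/dt = (Cᵢ₋₁ − Cᵢ)/τᵢ with τᵢ = Vᵢ/Q.
τ₁ = 790.2/35.62 = 22.1842 min; τ₂ = 364.8/35.62 = 10.2414 min.
Tank 1: C₁ = C_in(1 − e^(−t/τ₁)). Tank 2 (τ₁ ≠ τ₂): C₂ = C_in[1 − (τ₁ e^(−t/τ₁) − τ₂ e^(−t/τ₂))/(τ₁ − τ₂)].
At t = 58.33: e^(−t/τ₁) = 0.0721251, e^(−t/τ₂) = 0.00336109.
C₂ = 3.517·[1 − (22.1842·0.0721251 − 10.2414·0.00336109)/(11.9427)] = 3.517·0.868907 = 3.05594 mg/L.

3.056 mg/L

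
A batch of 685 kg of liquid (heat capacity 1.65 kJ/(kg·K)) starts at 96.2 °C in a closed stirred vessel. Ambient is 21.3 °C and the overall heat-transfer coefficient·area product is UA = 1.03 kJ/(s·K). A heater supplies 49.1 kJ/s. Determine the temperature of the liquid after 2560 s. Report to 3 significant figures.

71.6 °C

Lumped-capacitance energy balance: M c_p dT/dt = UA(T_amb − T) + Q̇.
dT/dt = (T_ss − T)/τ with T_ss = T_amb + Q̇/UA = 21.3 + 49.1/1.03 = 68.970 °C, τ = M c_p/UA = 685·1.65/1.03 = 1097.3 s.
Integrating: T(t) = T_ss + (T₀ − T_ss) e^(−t/τ).
T(2560) = 68.970 + (27.230)·0.097011 = 71.612 °C.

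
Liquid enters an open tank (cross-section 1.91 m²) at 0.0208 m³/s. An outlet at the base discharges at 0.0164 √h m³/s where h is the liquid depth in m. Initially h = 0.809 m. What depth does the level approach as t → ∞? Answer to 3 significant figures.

1.61 m

Level balance: A dh/dt = 0.0208 − 0.0164 √h. Setting dh/dt = 0:
Q_in = 0.0164 √h_ss ⇒ √h_ss = 0.0208/0.0164 = 1.2683.
h_ss = 1.2683² = 1.6086 m. (Since h₀ = 0.809 m < h_ss, the level will rise toward this value.)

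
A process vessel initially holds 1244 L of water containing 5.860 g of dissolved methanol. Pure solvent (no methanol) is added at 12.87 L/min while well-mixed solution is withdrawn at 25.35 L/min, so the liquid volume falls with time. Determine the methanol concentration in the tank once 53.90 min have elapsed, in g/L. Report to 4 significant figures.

0.002111 g/L

Let m(t) be the amount of methanol. Volume: V(t) = V₀ + (Q_in − Q_out) t = 1244 − 12.4800 t; V(53.90) = 571.328 L.
Solute balance: dm/dt = 0 − Q_out C = −Q_out m/V(t).
Separate: dm/m = −Q_out dt/V(t) ⇒ ln(m/m₀) = −(Q_out/(Q_in−Q_out)) ln(V/V₀).
m = m₀ (V₀/V)^(Q_out/(Q_in−Q_out)) = 5.860 × (1244/571.328)^(-2.03125) = 1.20633 g.
C = m/V = 1.20633/571.328 = 0.00211146 g/L.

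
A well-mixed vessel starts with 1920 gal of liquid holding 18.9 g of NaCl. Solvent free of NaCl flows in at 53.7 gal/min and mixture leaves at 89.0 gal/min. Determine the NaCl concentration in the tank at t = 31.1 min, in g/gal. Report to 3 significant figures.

0.00271 g/gal

Total volume: dV/dt = Q_in − Q_out = -35.300 gal/min, so V(t) = 1920 − 35.300 t and V(31.1) = 822.17 gal.
Solute balance: dm/dt = 0 − Q_out C = −Q_out m/V(t).
Separate: dm/m = −Q_out dt/V(t) ⇒ ln(m/m₀) = −(Q_out/(Q_in−Q_out)) ln(V/V₀).
m = m₀ (V₀/V)^(Q_out/(Q_in−Q_out)) = 18.9 × (1920/822.17)^(-2.5212) = 2.2273 g.
C = m/V = 2.2273/822.17 = 0.0027091 g/gal.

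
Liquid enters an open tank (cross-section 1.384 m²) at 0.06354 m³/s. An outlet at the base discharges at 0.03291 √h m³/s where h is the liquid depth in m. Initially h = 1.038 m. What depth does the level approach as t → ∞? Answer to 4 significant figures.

3.728 m

Level balance: A dh/dt = 0.06354 − 0.03291 √h. Setting dh/dt = 0:
Q_in = 0.03291 √h_ss ⇒ √h_ss = 0.06354/0.03291 = 1.93072.
h_ss = 1.93072² = 3.72768 m. (Since h₀ = 1.038 m < h_ss, the level will rise toward this value.)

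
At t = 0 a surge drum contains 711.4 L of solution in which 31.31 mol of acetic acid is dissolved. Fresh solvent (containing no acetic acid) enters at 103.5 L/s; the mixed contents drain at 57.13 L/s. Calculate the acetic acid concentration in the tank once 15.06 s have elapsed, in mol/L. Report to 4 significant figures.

0.009563 mol/L

Let m(t) be the amount of acetic acid. Volume: V(t) = V₀ + (Q_in − Q_out) t = 711.4 + 46.3700 t; V(15.06) = 1409.73 L.
No acetic acid enters, so dm/dt = −Q_out · (m/V).
dm/m = −Q_out dt/(V₀ + 46.3700 t); integrating gives ln(m/m₀) = −(Q_out/(Q_in−Q_out)) ln(V/V₀).
m = m₀ (V₀/V)^(Q_out/(Q_in−Q_out)) = 31.31 × (711.4/1409.73)^(1.23205) = 13.4815 mol.
C = m/V = 13.4815/1409.73 = 0.00956314 mol/L.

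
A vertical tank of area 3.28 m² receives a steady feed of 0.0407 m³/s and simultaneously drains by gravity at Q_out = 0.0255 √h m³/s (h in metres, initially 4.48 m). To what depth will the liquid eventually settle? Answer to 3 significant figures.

Unsteady balance on liquid volume: A dh/dt = Q_in − 0.0255 √h. At steady state dh/dt = 0:
Q_in = 0.0255 √h_ss ⇒ √h_ss = 0.0407/0.0255 = 1.5961.
h_ss = 1.5961² = 2.5475 m. (Since h₀ = 4.48 m > h_ss, the level will fall toward this value.)

2.55 m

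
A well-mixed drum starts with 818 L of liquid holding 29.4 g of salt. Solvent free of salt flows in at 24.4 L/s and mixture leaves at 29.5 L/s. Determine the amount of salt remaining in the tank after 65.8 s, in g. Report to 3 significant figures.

Let m(t) be the amount of salt. Volume: V(t) = V₀ + (Q_in − Q_out) t = 818 − 5.1000 t; V(65.8) = 482.42 L.
No salt enters, so dm/dt = −Q_out · (m/V).
dm/m = −Q_out dt/(V₀ − 5.1000 t); integrating gives ln(m/m₀) = −(Q_out/(Q_in−Q_out)) ln(V/V₀).
m = m₀ (V₀/V)^(Q_out/(Q_in−Q_out)) = 29.4 × (818/482.42)^(-5.7843) = 1.3863 g.

1.39 g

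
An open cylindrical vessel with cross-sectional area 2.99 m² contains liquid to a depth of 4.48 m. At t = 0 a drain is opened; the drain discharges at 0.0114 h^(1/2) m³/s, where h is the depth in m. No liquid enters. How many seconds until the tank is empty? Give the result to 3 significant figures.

1110 s

Volume balance on the tank: A dh/dt = −0.0114 √h.
∫ h^(−1/2) dh = −(0.0114/A) ∫ dt, giving 2√h = 2√h₀ − (0.0114/A) t.
Tank is empty when √h = 0: t_empty = 2A√h₀/0.0114.
t_empty = 2·2.99·√4.48/0.0114 = 5.9800·2.1166/0.0114 = 1110.3 s.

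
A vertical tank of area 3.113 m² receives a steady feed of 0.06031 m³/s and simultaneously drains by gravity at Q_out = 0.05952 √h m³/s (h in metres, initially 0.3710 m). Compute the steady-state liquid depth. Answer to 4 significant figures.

1.027 m

Volume balance on the tank: A dh/dt = Q_in − 0.05952 √h. At steady state dh/dt = 0:
Q_in = 0.05952 √h_ss ⇒ √h_ss = 0.06031/0.05952 = 1.01327.
h_ss = 1.01327² = 1.02672 m. (Since h₀ = 0.3710 m < h_ss, the level will rise toward this value.)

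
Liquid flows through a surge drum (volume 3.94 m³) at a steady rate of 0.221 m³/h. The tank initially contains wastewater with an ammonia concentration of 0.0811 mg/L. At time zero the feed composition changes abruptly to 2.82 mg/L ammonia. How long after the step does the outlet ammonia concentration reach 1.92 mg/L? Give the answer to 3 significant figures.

Species balance on the tank: V dC/dt = Q(C_in − C), so τ = V/Q = 17.828 h.
C(t) = C_in + (C₀ − C_in) e^(−t/τ). Set C = 1.92 and solve for t:
e^(−t/τ) = (C − C_in)/(C₀ − C_in) = (1.92 − 2.82)/(0.0811 − 2.82) = 0.32860
t = −τ ln(…) = 17.828 × 1.1129 = 19.841 h.

19.8 h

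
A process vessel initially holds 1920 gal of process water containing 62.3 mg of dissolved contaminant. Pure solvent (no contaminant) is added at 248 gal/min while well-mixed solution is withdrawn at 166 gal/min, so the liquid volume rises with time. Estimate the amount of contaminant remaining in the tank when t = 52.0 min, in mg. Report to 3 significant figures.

Let m(t) be the amount of contaminant. Volume: V(t) = V₀ + (Q_in − Q_out) t = 1920 + 82.000 t; V(52.0) = 6184.0 gal.
No contaminant enters, so dm/dt = −Q_out · (m/V).
Separate: dm/m = −Q_out dt/V(t) ⇒ ln(m/m₀) = −(Q_out/(Q_in−Q_out)) ln(V/V₀).
m = m₀ (V₀/V)^(Q_out/(Q_in−Q_out)) = 62.3 × (1920/6184.0)^(2.0244) = 5.8366 mg.

5.84 mg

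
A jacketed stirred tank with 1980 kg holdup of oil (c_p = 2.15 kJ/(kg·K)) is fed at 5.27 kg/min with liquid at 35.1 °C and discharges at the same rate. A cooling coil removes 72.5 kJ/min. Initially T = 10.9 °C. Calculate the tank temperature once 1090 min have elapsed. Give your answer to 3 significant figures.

First-law balance (no shaft work): M c_p dT/dt = ṁ c_p (T_in − T) − 72.5.
τ = M/ṁ = 375.71 min; T_ss = T_in − Q̇/(ṁ c_p) = 35.1 − 72.5/(5.27·2.15) = 28.701 °C.
This is linear first-order; T(t) = T_ss + (T₀ − T_ss) e^(−t/τ).
T(1090) = 28.701 + (-17.801)·e^(−1090/375.71) = 28.701 + (-17.801)·0.054959 = 27.723 °C.

27.7 °C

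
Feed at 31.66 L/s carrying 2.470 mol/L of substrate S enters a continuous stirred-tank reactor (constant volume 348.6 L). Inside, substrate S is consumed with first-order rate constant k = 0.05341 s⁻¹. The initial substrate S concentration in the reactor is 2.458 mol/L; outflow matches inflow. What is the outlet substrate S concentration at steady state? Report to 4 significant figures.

1.555 mol/L

Accumulation = in − out − consumed: V dC/dt = Q C_in − Q C − k V C.
Steady state (dC/dt = 0): C_ss = Q C_in/(Q + kV) = C_in/(1 + kV/Q).
C_ss = 31.66·2.470/(31.66 + 0.05341·348.6) = 78.2002/50.2787 = 1.55533 mol/L.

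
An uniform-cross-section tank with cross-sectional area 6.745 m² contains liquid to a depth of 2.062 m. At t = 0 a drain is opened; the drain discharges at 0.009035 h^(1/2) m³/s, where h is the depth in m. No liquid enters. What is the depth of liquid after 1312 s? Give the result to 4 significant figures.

A dh/dt = −Q_out = −0.009035 √h.
Separate and integrate: 2(√h − √h₀) = −(0.009035/A) t.
√h = √2.062 − 0.009035·1312/(2·6.745) = 1.43597 − 0.878719 = 0.557248.
h = 0.557248² = 0.310525 m.

0.3105 m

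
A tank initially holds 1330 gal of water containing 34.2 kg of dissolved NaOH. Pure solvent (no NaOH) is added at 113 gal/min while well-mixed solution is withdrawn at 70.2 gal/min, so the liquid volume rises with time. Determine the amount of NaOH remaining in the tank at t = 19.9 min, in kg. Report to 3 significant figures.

15.2 kg

Total volume: dV/dt = Q_in − Q_out = 42.800 gal/min, so V(t) = 1330 + 42.800 t and V(19.9) = 2181.7 gal.
Solute balance: dm/dt = 0 − Q_out C = −Q_out m/V(t).
Separate: dm/m = −Q_out dt/V(t) ⇒ ln(m/m₀) = −(Q_out/(Q_in−Q_out)) ln(V/V₀).
m = m₀ (V₀/V)^(Q_out/(Q_in−Q_out)) = 34.2 × (1330/2181.7)^(1.6402) = 15.187 kg.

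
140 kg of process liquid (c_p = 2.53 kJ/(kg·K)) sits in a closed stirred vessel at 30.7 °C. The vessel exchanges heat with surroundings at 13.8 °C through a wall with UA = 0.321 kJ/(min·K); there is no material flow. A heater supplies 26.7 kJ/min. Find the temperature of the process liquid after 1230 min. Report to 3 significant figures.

75.2 °C

M c_p dT/dt = −UA(T − T_amb) + Q̇.
dT/dt = (T_ss − T)/τ with T_ss = T_amb + Q̇/UA = 13.8 + 26.7/0.321 = 96.978 °C, τ = M c_p/UA = 140·2.53/0.321 = 1103.4 min.
T approaches T_ss exponentially: T(t) = T_ss + (T₀ − T_ss) e^(−t/τ).
T(1230) = 96.978 + (-66.278)·0.32801 = 75.238 °C.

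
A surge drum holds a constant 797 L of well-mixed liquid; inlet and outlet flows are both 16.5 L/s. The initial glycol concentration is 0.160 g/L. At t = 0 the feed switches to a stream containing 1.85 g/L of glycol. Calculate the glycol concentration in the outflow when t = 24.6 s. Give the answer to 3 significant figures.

Accumulation = in − out for the solute gives V dC/dt = Q(C_in − C).
Rewrite as dC/dt + C/τ = C_in/τ, τ = V/Q = 48.303 s.
This is linear first-order; C(t) = C_in + (C₀ − C_in) e^(−t/τ).
C(24.6) = 1.85 + (0.160 − 1.85)·e^(−24.6/48.303) = 1.85 + (-1.6900)·0.60093 = 0.83444 g/L.

0.834 g/L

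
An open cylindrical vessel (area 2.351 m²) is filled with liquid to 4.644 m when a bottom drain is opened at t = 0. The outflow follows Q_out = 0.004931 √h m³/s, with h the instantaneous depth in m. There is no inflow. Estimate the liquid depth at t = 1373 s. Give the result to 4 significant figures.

With no inflow, A dh/dt = −0.004931 √h.
∫ h^(−1/2) dh = −(0.004931/A) ∫ dt, giving 2√h = 2√h₀ − (0.004931/A) t.
√h = √4.644 − 0.004931·1373/(2·2.351) = 2.15499 − 1.43987 = 0.715125.
h = 0.715125² = 0.511404 m.

0.5114 m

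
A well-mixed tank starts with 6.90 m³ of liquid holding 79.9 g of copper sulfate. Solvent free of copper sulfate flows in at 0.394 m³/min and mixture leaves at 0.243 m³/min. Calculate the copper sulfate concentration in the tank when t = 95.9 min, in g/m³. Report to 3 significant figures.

0.605 g/m³

Let m(t) be the amount of copper sulfate. Volume: V(t) = V₀ + (Q_in − Q_out) t = 6.90 + 0.15100 t; V(95.9) = 21.381 m³.
Species balance (pure solvent in): dm/dt = −Q_out · m/V(t).
Separate: dm/m = −Q_out dt/V(t) ⇒ ln(m/m₀) = −(Q_out/(Q_in−Q_out)) ln(V/V₀).
m = m₀ (V₀/V)^(Q_out/(Q_in−Q_out)) = 79.9 × (6.90/21.381)^(1.6093) = 12.945 g.
C = m/V = 12.945/21.381 = 0.60546 g/m³.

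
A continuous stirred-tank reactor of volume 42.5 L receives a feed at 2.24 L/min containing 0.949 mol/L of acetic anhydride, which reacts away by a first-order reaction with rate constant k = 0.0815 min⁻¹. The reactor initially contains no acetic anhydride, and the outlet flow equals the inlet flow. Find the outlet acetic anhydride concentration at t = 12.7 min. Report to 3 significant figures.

0.305 mol/L

Species balance: V dC/dt = Q C_in − Q C − k V C.
This is linear with rate a = Q/V + k = 0.13421 min⁻¹.
C_ss = Q C_in/(Q + kV) = 0.37270 mol/L; C(t) = C_ss + (C₀ − C_ss) e^(−a t).
C(12.7) = 0.37270 + (-0.37270)·e^(−0.13421·12.7) = 0.37270 + (-0.37270)·0.18188 = 0.30491 mol/L.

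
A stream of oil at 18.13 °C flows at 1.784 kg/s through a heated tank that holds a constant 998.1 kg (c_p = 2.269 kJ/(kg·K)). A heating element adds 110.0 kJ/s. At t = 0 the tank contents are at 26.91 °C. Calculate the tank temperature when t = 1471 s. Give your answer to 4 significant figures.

43.98 °C

M c_p dT/dt = ṁ c_p (T_in − T) + Q̇.
τ = M/ṁ = 559.473 s; T_ss = T_in + Q̇/(ṁ c_p) = 18.13 + 110.0/(1.784·2.269) = 45.3046 °C.
This is linear first-order; T(t) = T_ss + (T₀ − T_ss) e^(−t/τ).
T(1471) = 45.3046 + (-18.3946)·e^(−1471/559.473) = 45.3046 + (-18.3946)·0.0721318 = 43.9778 °C.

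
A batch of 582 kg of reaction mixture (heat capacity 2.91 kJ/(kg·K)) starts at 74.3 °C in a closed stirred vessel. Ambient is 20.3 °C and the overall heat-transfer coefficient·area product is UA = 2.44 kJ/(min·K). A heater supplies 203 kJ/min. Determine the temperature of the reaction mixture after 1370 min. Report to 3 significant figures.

Energy balance: M c_p dT/dt = −UA(T − T_amb) + Q̇.
dT/dt = (T_ss − T)/τ with T_ss = T_amb + Q̇/UA = 20.3 + 203/2.44 = 103.50 °C, τ = M c_p/UA = 582·2.91/2.44 = 694.11 min.
Integrating: T(t) = T_ss + (T₀ − T_ss) e^(−t/τ).
T(1370) = 103.50 + (-29.197)·0.13893 = 99.440 °C.

99.4 °C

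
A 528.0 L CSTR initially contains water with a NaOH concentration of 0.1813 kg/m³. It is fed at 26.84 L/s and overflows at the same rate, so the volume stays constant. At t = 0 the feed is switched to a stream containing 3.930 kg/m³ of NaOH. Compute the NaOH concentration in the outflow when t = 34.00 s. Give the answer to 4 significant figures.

Unsteady species balance (constant V, well mixed): V dC/dt = Q(C_in − C).
Rewrite as dC/dt + C/τ = C_in/τ, τ = V/Q = 19.6721 s.
C approaches C_in exponentially: C(t) = C_in + (C₀ − C_in) e^(−t/τ).
C(34.00) = 3.930 + (0.1813 − 3.930)·e^(−34.00/19.6721) = 3.930 + (-3.74870)·0.177580 = 3.26431 kg/m³.

3.264 kg/m³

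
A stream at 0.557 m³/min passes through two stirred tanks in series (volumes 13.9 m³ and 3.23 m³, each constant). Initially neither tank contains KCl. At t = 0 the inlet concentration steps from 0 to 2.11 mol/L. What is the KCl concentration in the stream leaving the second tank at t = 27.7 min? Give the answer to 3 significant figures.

Species balance on tank i: dCᵢ/dt = (Cᵢ₋₁ − Cᵢ)/τᵢ with τᵢ = Vᵢ/Q.
τ₁ = 13.9/0.557 = 24.955 min; τ₂ = 3.23/0.557 = 5.7989 min.
Solving the cascade with C₁(0)=C₂(0)=0 gives C₂(t) = C_in[1 − (τ₁ e^(−t/τ₁) − τ₂ e^(−t/τ₂))/(τ₁ − τ₂)].
At t = 27.7: e^(−t/τ₁) = 0.32956, e^(−t/τ₂) = 0.0084233.
C₂ = 2.11·[1 − (24.955·0.32956 − 5.7989·0.0084233)/(19.156)] = 2.11·0.57322 = 1.2095 mol/L.

1.21 mol/L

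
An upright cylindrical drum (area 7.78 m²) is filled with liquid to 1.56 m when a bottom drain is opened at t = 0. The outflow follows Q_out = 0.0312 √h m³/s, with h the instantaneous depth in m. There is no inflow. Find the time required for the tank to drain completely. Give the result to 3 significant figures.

With no inflow, A dh/dt = −0.0312 √h.
This is separable: 2 d(√h)/dt = −0.0312/A, so √h = √h₀ − (0.0312/(2A)) t.
Tank is empty when √h = 0: t_empty = 2A√h₀/0.0312.
t_empty = 2·7.78·√1.56/0.0312 = 15.560·1.2490/0.0312 = 622.90 s.

623 s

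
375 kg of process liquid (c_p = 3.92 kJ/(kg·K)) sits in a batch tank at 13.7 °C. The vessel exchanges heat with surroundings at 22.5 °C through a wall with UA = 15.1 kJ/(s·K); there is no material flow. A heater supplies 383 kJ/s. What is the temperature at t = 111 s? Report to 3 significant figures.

First-law balance (no shaft work): M c_p dT/dt = −UA(T − T_amb) + Q̇.
dT/dt = (T_ss − T)/τ with T_ss = T_amb + Q̇/UA = 22.5 + 383/15.1 = 47.864 °C, τ = M c_p/UA = 375·3.92/15.1 = 97.351 s.
This is linear first-order; T(t) = T_ss + (T₀ − T_ss) e^(−t/τ).
T(111) = 47.864 + (-34.164)·0.31975 = 36.940 °C.

36.9 °C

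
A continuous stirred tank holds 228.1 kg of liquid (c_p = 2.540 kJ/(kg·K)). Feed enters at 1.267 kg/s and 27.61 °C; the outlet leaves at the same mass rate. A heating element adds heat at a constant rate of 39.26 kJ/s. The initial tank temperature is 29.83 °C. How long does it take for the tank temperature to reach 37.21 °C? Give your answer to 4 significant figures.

Heat balance on the well-mixed liquid: M c_p dT/dt = ṁ c_p (T_in − T) + 39.26.
τ = M/ṁ = 180.032 s; T_ss = T_in + Q̇/(ṁ c_p) = 39.8094 °C.
T(t) = T_ss + (T₀ − T_ss) e^(−t/τ). Set T = 37.21:
e^(−t/τ) = (37.21 − 39.8094)/(29.83 − 39.8094) = 0.260480
t = −180.032 · ln(0.260480) = 242.184 s.

242.2 s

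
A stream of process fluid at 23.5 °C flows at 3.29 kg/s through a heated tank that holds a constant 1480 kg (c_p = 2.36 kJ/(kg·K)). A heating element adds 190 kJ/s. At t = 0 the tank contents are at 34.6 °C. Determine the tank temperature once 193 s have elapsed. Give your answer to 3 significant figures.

39.3 °C

First-law balance (no shaft work): M c_p dT/dt = ṁ c_p (T_in − T) + 190.
Rearrange: dT/dt = (T_ss − T)/τ with τ = M/ṁ = 449.85 s and T_ss = T_in + Q̇/(ṁ c_p) = 47.971 °C.
This is linear first-order; T(t) = T_ss + (T₀ − T_ss) e^(−t/τ).
T(193) = 47.971 + (-13.371)·e^(−193/449.85) = 47.971 + (-13.371)·0.65114 = 39.265 °C.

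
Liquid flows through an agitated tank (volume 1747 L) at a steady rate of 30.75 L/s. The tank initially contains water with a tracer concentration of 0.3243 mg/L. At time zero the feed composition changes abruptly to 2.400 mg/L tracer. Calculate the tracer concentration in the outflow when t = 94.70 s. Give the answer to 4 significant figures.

Transient balance on the dissolved component: V dC/dt = Q(C_in − C).
So dC/dt = (C_in − C)/τ with τ = V/Q = 1747/30.75 = 56.8130 s.
Solution: C(t) = C_in + (C₀ − C_in) e^(−t/τ).
C(94.70) = 2.400 + (0.3243 − 2.400)·e^(−94.70/56.8130) = 2.400 + (-2.07570)·0.188837 = 2.00803 mg/L.

2.008 mg/L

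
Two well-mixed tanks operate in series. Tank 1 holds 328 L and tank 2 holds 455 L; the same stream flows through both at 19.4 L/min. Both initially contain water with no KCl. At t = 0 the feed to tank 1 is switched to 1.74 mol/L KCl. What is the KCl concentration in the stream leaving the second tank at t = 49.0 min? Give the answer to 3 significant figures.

Time constants: τᵢ = Vᵢ/Q for each well-mixed tank.
τ₁ = 328/19.4 = 16.907 min; τ₂ = 455/19.4 = 23.454 min.
Tank 1: C₁ = C_in(1 − e^(−t/τ₁)). Tank 2 (τ₁ ≠ τ₂): C₂ = C_in[1 − (τ₁ e^(−t/τ₁) − τ₂ e^(−t/τ₂))/(τ₁ − τ₂)].
At t = 49.0: e^(−t/τ₁) = 0.055124, e^(−t/τ₂) = 0.12378.
C₂ = 1.74·[1 − (16.907·0.055124 − 23.454·0.12378)/(-6.5464)] = 1.74·0.69890 = 1.2161 mol/L.

1.22 mol/L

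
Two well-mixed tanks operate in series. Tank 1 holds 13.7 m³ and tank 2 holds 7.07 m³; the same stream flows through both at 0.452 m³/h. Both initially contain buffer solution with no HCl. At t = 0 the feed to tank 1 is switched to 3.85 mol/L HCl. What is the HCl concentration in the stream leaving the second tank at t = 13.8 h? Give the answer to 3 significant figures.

0.503 mol/L

Species balance on tank i: dCᵢ/dt = (Cᵢ₋₁ − Cᵢ)/τᵢ with τᵢ = Vᵢ/Q.
τ₁ = 13.7/0.452 = 30.310 h; τ₂ = 7.07/0.452 = 15.642 h.
Tank 1: C₁ = C_in(1 − e^(−t/τ₁)). Tank 2 (τ₁ ≠ τ₂): C₂ = C_in[1 − (τ₁ e^(−t/τ₁) − τ₂ e^(−t/τ₂))/(τ₁ − τ₂)].
At t = 13.8: e^(−t/τ₁) = 0.63426, e^(−t/τ₂) = 0.41385.
C₂ = 3.85·[1 − (30.310·0.63426 − 15.642·0.41385)/(14.668)] = 3.85·0.13070 = 0.50320 mol/L.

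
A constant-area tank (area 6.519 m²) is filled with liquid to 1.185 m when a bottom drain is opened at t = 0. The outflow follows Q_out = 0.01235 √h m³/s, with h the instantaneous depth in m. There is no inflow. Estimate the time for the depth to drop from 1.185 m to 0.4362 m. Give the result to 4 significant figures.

452.0 s

With no inflow, A dh/dt = −0.01235 √h.
∫ h^(−1/2) dh = −(0.01235/A) ∫ dt, giving 2√h = 2√h₀ − (0.01235/A) t.
t = 2A(√h₀ − √h)/0.01235 = 2·6.519·(√1.185 − √0.4362)/0.01235
  = 13.0380 × (1.08858 − 0.660454) / 0.01235 = 451.973 s.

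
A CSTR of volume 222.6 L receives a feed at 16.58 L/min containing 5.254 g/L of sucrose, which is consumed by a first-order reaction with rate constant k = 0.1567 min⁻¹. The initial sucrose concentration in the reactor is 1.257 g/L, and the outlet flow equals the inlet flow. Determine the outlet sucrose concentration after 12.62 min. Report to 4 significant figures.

1.669 g/L

Accumulation = in − out − consumed: V dC/dt = Q C_in − Q C − k V C.
dC/dt = (Q/V) C_in − (Q/V + k) C; effective rate a = Q/V + k = 0.0744834 + 0.1567 = 0.231183 min⁻¹.
C_ss = Q C_in/(Q + kV) = 1.69275 g/L; C(t) = C_ss + (C₀ − C_ss) e^(−a t).
C(12.62) = 1.69275 + (-0.435750)·e^(−0.231183·12.62) = 1.69275 + (-0.435750)·0.0540668 = 1.66919 g/L.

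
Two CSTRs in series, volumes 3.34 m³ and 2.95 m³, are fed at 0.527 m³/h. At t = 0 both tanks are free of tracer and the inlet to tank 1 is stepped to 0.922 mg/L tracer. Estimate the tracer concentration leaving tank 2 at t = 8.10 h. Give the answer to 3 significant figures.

Species balance on tank i: dCᵢ/dt = (Cᵢ₋₁ − Cᵢ)/τᵢ with τᵢ = Vᵢ/Q.
τ₁ = 3.34/0.527 = 6.3378 h; τ₂ = 2.95/0.527 = 5.5977 h.
Tank 1: C₁ = C_in(1 − e^(−t/τ₁)). Tank 2 (τ₁ ≠ τ₂): C₂ = C_in[1 − (τ₁ e^(−t/τ₁) − τ₂ e^(−t/τ₂))/(τ₁ − τ₂)].
At t = 8.10: e^(−t/τ₁) = 0.27858, e^(−t/τ₂) = 0.23527.
C₂ = 0.922·[1 − (6.3378·0.27858 − 5.5977·0.23527)/(0.74004)] = 0.922·0.39384 = 0.36312 mg/L.

0.363 mg/L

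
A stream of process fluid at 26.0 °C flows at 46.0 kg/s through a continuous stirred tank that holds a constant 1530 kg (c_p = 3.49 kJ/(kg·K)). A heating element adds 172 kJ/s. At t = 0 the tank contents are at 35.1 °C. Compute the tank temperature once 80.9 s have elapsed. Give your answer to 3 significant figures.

27.8 °C

M c_p dT/dt = ṁ c_p (T_in − T) + Q̇.
τ = M/ṁ = 33.261 s; T_ss = T_in + Q̇/(ṁ c_p) = 26.0 + 172/(46.0·3.49) = 27.071 °C.
This is linear first-order; T(t) = T_ss + (T₀ − T_ss) e^(−t/τ).
T(80.9) = 27.071 + (8.0286)·e^(−80.9/33.261) = 27.071 + (8.0286)·0.087836 = 27.777 °C.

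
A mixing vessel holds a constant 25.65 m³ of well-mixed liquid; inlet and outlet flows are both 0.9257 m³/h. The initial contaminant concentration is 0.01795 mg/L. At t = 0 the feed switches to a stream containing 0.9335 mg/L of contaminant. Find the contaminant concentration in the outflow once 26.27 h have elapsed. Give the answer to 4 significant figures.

0.5787 mg/L

Mass balance on the solute (V constant): V dC/dt = Q(C_in − C).
Time constant τ = V/Q = 25.65/0.9257 = 27.7088 h.
This is linear first-order; C(t) = C_in + (C₀ − C_in) e^(−t/τ).
C(26.27) = 0.9335 + (0.01795 − 0.9335)·e^(−26.27/27.7088) = 0.9335 + (-0.915550)·0.387486 = 0.578737 mg/L.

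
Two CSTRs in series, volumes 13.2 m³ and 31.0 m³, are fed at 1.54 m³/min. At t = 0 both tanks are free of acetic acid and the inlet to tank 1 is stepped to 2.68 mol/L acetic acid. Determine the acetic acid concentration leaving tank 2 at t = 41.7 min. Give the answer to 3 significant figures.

Time constants: τᵢ = Vᵢ/Q for each well-mixed tank.
τ₁ = 13.2/1.54 = 8.5714 min; τ₂ = 31.0/1.54 = 20.130 min.
Tank 1: C₁ = C_in(1 − e^(−t/τ₁)). Tank 2 (τ₁ ≠ τ₂): C₂ = C_in[1 − (τ₁ e^(−t/τ₁) − τ₂ e^(−t/τ₂))/(τ₁ − τ₂)].
At t = 41.7: e^(−t/τ₁) = 0.0077118, e^(−t/τ₂) = 0.12599.
C₂ = 2.68·[1 − (8.5714·0.0077118 − 20.130·0.12599)/(-11.558)] = 2.68·0.78630 = 2.1073 mol/L.

2.11 mol/L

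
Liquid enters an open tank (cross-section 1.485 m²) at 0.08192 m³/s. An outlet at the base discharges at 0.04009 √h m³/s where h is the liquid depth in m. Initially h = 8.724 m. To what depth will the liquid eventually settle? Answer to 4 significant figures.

4.175 m

Level balance: A dh/dt = 0.08192 − 0.04009 √h. Setting dh/dt = 0:
Q_in = 0.04009 √h_ss ⇒ √h_ss = 0.08192/0.04009 = 2.04340.
h_ss = 2.04340² = 4.17549 m. (Since h₀ = 8.724 m > h_ss, the level will fall toward this value.)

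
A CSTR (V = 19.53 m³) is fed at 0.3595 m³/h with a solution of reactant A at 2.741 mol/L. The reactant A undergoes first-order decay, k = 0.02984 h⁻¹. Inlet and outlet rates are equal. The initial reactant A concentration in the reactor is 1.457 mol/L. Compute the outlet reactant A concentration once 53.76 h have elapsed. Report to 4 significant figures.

Accumulation = in − out − consumed: V dC/dt = Q C_in − Q C − k V C.
dC/dt = (Q/V) C_in − (Q/V + k) C; effective rate a = Q/V + k = 0.0184076 + 0.02984 = 0.0482476 h⁻¹.
C_ss = Q C_in/(Q + kV) = 1.04576 mol/L; C(t) = C_ss + (C₀ − C_ss) e^(−a t).
C(53.76) = 1.04576 + (0.411244)·e^(−0.0482476·53.76) = 1.04576 + (0.411244)·0.0747363 = 1.07649 mol/L.

1.076 mol/L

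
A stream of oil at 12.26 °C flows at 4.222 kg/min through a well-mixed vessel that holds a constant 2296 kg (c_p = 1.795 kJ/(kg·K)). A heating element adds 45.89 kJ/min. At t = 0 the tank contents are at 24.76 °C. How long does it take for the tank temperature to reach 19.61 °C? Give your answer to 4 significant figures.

872.8 min

M c_p dT/dt = ṁ c_p (T_in − T) + Q̇.
τ = M/ṁ = 543.818 min; T_ss = T_in + Q̇/(ṁ c_p) = 18.3153 °C.
T(t) = T_ss + (T₀ − T_ss) e^(−t/τ). Set T = 19.61:
e^(−t/τ) = (19.61 − 18.3153)/(24.76 − 18.3153) = 0.200894
t = −543.818 · ln(0.200894) = 872.815 min.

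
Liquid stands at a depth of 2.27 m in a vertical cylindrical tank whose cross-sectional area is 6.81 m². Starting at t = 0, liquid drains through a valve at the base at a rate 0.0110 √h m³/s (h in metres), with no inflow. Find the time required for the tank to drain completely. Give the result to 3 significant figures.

A dh/dt = −Q_out = −0.0110 √h.
This is separable: 2 d(√h)/dt = −0.0110/A, so √h = √h₀ − (0.0110/(2A)) t.
Tank is empty when √h = 0: t_empty = 2A√h₀/0.0110.
t_empty = 2·6.81·√2.27/0.0110 = 13.620·1.5067/0.0110 = 1865.5 s.

1870 s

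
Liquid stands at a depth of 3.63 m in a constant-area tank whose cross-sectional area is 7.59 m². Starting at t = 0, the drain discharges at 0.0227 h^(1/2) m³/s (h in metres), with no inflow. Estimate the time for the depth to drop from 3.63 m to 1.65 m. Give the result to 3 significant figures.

415 s

With no inflow, A dh/dt = −0.0227 √h.
This is separable: 2 d(√h)/dt = −0.0227/A, so √h = √h₀ − (0.0227/(2A)) t.
t = 2A(√h₀ − √h)/0.0227 = 2·7.59·(√3.63 − √1.65)/0.0227
  = 15.180 × (1.9053 − 1.2845) / 0.0227 = 415.10 s.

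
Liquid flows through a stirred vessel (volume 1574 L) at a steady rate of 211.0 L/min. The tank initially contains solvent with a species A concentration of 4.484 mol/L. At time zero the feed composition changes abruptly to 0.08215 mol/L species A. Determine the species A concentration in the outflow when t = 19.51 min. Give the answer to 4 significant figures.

Transient balance on the dissolved component: V dC/dt = Q(C_in − C).
Rewrite as dC/dt + C/τ = C_in/τ, τ = V/Q = 7.45972 min.
Solution: C(t) = C_in + (C₀ − C_in) e^(−t/τ).
C(19.51) = 0.08215 + (4.484 − 0.08215)·e^(−19.51/7.45972) = 0.08215 + (4.40185)·0.0731399 = 0.404101 mol/L.

0.4041 mol/L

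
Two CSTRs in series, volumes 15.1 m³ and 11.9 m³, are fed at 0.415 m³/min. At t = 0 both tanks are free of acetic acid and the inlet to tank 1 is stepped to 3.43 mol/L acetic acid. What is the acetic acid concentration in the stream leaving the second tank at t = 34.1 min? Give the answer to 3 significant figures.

0.973 mol/L

Each tank obeys Vᵢ dCᵢ/dt = Q(Cᵢ₋₁ − Cᵢ), so τᵢ = Vᵢ/Q.
τ₁ = 15.1/0.415 = 36.386 min; τ₂ = 11.9/0.415 = 28.675 min.
Tank 1: C₁ = C_in(1 − e^(−t/τ₁)). Tank 2 (τ₁ ≠ τ₂): C₂ = C_in[1 − (τ₁ e^(−t/τ₁) − τ₂ e^(−t/τ₂))/(τ₁ − τ₂)].
At t = 34.1: e^(−t/τ₁) = 0.39173, e^(−t/τ₂) = 0.30446.
C₂ = 3.43·[1 − (36.386·0.39173 − 28.675·0.30446)/(7.7108)] = 3.43·0.28376 = 0.97328 mol/L.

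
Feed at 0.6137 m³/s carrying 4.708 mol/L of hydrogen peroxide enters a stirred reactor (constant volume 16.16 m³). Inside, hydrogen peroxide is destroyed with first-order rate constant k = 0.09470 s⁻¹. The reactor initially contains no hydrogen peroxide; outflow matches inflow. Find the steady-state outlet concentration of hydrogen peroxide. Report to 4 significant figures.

1.348 mol/L

Species balance: V dC/dt = Q C_in − Q C − k V C.
Steady state (dC/dt = 0): C_ss = Q C_in/(Q + kV) = C_in/(1 + kV/Q).
C_ss = 0.6137·4.708/(0.6137 + 0.09470·16.16) = 2.88930/2.14405 = 1.34759 mol/L.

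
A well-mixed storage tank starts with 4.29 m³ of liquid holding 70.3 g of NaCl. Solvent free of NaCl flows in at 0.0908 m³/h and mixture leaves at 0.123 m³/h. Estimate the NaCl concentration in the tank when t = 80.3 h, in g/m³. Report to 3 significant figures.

1.21 g/m³

Let m(t) be the amount of NaCl. Volume: V(t) = V₀ + (Q_in − Q_out) t = 4.29 − 0.032200 t; V(80.3) = 1.7043 m³.
Species balance (pure solvent in): dm/dt = −Q_out · m/V(t).
Separate: dm/m = −Q_out dt/V(t) ⇒ ln(m/m₀) = −(Q_out/(Q_in−Q_out)) ln(V/V₀).
m = m₀ (V₀/V)^(Q_out/(Q_in−Q_out)) = 70.3 × (4.29/1.7043)^(-3.8199) = 2.0681 g.
C = m/V = 2.0681/1.7043 = 1.2134 g/m³.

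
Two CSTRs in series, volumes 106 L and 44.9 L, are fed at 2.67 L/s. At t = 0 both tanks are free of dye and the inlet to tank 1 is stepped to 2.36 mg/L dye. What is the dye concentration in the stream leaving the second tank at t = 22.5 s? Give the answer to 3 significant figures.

Each tank obeys Vᵢ dCᵢ/dt = Q(Cᵢ₋₁ − Cᵢ), so τᵢ = Vᵢ/Q.
τ₁ = 106/2.67 = 39.700 s; τ₂ = 44.9/2.67 = 16.816 s.
Tank 1: C₁ = C_in(1 − e^(−t/τ₁)). Tank 2 (τ₁ ≠ τ₂): C₂ = C_in[1 − (τ₁ e^(−t/τ₁) − τ₂ e^(−t/τ₂))/(τ₁ − τ₂)].
At t = 22.5: e^(−t/τ₁) = 0.56737, e^(−t/τ₂) = 0.26238.
C₂ = 2.36·[1 − (39.700·0.56737 − 16.816·0.26238)/(22.884)] = 2.36·0.20850 = 0.49207 mg/L.

0.492 mg/L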